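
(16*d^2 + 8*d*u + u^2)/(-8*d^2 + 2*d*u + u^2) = (4*d + u)/(-2*d + u)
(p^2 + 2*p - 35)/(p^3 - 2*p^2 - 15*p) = (p + 7)/(p*(p + 3))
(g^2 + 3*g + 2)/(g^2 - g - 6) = (g + 1)/(g - 3)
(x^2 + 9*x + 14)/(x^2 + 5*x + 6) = (x + 7)/(x + 3)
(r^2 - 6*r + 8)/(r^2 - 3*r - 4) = (r - 2)/(r + 1)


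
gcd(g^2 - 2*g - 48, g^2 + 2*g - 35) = 1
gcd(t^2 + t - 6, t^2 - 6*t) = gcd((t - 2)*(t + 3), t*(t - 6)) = 1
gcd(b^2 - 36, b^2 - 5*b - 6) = b - 6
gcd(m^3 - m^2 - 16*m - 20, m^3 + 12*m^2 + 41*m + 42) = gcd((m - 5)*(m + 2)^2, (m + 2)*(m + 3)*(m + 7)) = m + 2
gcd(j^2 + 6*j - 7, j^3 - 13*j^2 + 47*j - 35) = j - 1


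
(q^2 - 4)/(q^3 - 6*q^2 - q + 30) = (q - 2)/(q^2 - 8*q + 15)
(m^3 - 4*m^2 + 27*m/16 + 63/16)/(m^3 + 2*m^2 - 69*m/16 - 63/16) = (m - 3)/(m + 3)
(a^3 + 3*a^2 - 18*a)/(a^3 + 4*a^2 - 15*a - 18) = a/(a + 1)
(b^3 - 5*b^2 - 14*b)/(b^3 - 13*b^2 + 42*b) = (b + 2)/(b - 6)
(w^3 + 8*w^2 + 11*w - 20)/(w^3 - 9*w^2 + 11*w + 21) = (w^3 + 8*w^2 + 11*w - 20)/(w^3 - 9*w^2 + 11*w + 21)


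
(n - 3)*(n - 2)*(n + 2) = n^3 - 3*n^2 - 4*n + 12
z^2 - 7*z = z*(z - 7)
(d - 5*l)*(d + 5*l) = d^2 - 25*l^2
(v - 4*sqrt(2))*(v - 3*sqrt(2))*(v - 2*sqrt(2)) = v^3 - 9*sqrt(2)*v^2 + 52*v - 48*sqrt(2)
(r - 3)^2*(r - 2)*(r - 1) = r^4 - 9*r^3 + 29*r^2 - 39*r + 18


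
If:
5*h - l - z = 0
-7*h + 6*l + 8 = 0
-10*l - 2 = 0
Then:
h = 34/35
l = -1/5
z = 177/35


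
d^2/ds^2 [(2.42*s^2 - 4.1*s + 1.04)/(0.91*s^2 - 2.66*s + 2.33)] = (4.92528399999999*s^3 - 25.619412*s^2 + 37.054836*s - 14.23906)/(0.753571*s^6 - 6.608238*s^5 + 25.104807*s^4 - 52.661084*s^3 + 64.279341*s^2 - 43.322622*s + 12.649337)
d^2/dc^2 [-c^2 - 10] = -2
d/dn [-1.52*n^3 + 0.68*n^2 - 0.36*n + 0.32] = -4.56*n^2 + 1.36*n - 0.36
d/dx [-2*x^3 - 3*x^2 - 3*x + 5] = -6*x^2 - 6*x - 3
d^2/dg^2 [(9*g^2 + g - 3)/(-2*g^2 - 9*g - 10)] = 2*(158*g^3 + 576*g^2 + 222*g - 627)/(8*g^6 + 108*g^5 + 606*g^4 + 1809*g^3 + 3030*g^2 + 2700*g + 1000)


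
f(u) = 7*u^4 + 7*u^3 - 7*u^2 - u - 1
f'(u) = 28*u^3 + 21*u^2 - 14*u - 1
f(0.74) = -0.64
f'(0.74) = 11.49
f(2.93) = 627.96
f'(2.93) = 842.57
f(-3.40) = 581.79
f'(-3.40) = -811.15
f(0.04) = -1.05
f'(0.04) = -1.52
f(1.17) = 12.58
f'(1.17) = 56.21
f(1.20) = 14.33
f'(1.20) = 60.82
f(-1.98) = 26.79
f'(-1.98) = -108.30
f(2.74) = 482.25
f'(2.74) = 694.28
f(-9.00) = 40265.00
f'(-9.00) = -18586.00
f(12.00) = 156227.00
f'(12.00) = 51239.00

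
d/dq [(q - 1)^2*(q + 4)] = (q - 1)*(3*q + 7)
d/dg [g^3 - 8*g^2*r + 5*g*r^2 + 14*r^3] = 3*g^2 - 16*g*r + 5*r^2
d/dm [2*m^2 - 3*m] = 4*m - 3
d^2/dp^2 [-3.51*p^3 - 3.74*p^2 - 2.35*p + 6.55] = -21.06*p - 7.48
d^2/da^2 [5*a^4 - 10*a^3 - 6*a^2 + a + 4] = 60*a^2 - 60*a - 12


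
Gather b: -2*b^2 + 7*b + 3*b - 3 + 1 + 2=-2*b^2 + 10*b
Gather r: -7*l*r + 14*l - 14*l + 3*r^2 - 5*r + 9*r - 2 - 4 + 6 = 3*r^2 + r*(4 - 7*l)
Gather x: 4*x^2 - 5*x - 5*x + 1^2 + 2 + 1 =4*x^2 - 10*x + 4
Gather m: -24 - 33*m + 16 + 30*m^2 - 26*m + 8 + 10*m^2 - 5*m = 40*m^2 - 64*m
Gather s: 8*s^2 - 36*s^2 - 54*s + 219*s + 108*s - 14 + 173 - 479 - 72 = -28*s^2 + 273*s - 392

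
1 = 1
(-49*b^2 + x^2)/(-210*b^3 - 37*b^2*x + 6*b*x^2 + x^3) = (-7*b + x)/(-30*b^2 - b*x + x^2)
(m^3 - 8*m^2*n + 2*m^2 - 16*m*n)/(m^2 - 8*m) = (m^2 - 8*m*n + 2*m - 16*n)/(m - 8)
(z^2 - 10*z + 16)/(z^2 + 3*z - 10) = (z - 8)/(z + 5)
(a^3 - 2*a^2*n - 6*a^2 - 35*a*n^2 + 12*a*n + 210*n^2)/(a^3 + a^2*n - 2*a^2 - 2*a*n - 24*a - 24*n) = (a^2 - 2*a*n - 35*n^2)/(a^2 + a*n + 4*a + 4*n)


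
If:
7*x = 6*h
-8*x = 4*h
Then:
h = 0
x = 0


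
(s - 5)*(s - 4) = s^2 - 9*s + 20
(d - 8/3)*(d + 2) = d^2 - 2*d/3 - 16/3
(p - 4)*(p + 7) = p^2 + 3*p - 28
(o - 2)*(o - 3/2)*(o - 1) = o^3 - 9*o^2/2 + 13*o/2 - 3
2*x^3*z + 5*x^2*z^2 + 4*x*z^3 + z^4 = z*(x + z)^2*(2*x + z)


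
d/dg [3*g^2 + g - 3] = 6*g + 1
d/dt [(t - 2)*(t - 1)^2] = (t - 1)*(3*t - 5)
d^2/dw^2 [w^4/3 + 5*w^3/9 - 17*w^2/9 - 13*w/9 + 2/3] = 4*w^2 + 10*w/3 - 34/9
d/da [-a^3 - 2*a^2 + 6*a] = -3*a^2 - 4*a + 6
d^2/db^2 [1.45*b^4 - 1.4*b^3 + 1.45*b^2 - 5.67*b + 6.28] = 17.4*b^2 - 8.4*b + 2.9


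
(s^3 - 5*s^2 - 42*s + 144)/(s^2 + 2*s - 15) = (s^2 - 2*s - 48)/(s + 5)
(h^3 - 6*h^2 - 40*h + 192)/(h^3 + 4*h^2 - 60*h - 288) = (h - 4)/(h + 6)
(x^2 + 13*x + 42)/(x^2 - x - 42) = (x + 7)/(x - 7)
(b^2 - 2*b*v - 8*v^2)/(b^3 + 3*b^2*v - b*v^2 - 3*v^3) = (b^2 - 2*b*v - 8*v^2)/(b^3 + 3*b^2*v - b*v^2 - 3*v^3)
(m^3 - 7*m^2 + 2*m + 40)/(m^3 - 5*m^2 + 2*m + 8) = (m^2 - 3*m - 10)/(m^2 - m - 2)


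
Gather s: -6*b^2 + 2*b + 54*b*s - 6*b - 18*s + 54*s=-6*b^2 - 4*b + s*(54*b + 36)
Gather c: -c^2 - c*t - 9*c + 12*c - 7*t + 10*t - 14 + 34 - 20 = -c^2 + c*(3 - t) + 3*t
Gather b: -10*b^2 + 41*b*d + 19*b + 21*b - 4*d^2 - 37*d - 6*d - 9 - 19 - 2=-10*b^2 + b*(41*d + 40) - 4*d^2 - 43*d - 30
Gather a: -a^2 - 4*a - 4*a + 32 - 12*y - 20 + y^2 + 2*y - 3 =-a^2 - 8*a + y^2 - 10*y + 9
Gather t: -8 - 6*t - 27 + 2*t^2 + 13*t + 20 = 2*t^2 + 7*t - 15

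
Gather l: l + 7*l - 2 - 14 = 8*l - 16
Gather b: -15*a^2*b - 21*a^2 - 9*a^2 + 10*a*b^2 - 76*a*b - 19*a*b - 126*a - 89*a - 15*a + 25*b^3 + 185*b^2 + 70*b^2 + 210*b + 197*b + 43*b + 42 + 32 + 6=-30*a^2 - 230*a + 25*b^3 + b^2*(10*a + 255) + b*(-15*a^2 - 95*a + 450) + 80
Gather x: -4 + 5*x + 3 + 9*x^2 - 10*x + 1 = 9*x^2 - 5*x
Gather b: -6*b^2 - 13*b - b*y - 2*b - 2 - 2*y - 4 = -6*b^2 + b*(-y - 15) - 2*y - 6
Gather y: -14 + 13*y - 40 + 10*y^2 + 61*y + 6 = 10*y^2 + 74*y - 48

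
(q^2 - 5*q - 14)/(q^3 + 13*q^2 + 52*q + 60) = (q - 7)/(q^2 + 11*q + 30)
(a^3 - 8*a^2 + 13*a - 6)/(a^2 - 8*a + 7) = (a^2 - 7*a + 6)/(a - 7)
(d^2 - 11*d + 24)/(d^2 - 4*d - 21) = (-d^2 + 11*d - 24)/(-d^2 + 4*d + 21)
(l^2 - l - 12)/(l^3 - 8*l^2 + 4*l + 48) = (l + 3)/(l^2 - 4*l - 12)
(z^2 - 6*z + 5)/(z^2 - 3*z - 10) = (z - 1)/(z + 2)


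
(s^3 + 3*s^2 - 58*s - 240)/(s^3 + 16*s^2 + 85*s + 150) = (s - 8)/(s + 5)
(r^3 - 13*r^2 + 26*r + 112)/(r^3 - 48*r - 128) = (r^2 - 5*r - 14)/(r^2 + 8*r + 16)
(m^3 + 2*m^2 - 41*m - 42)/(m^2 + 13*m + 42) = (m^2 - 5*m - 6)/(m + 6)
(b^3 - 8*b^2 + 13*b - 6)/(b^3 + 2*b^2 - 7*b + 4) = (b - 6)/(b + 4)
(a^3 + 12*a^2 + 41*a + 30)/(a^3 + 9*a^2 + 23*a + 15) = (a + 6)/(a + 3)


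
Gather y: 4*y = 4*y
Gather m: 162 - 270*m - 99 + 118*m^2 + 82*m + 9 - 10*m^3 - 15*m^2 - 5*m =-10*m^3 + 103*m^2 - 193*m + 72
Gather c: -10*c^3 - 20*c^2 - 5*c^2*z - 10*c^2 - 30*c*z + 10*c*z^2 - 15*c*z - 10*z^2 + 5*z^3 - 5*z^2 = -10*c^3 + c^2*(-5*z - 30) + c*(10*z^2 - 45*z) + 5*z^3 - 15*z^2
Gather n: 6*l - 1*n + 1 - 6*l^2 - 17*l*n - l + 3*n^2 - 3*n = -6*l^2 + 5*l + 3*n^2 + n*(-17*l - 4) + 1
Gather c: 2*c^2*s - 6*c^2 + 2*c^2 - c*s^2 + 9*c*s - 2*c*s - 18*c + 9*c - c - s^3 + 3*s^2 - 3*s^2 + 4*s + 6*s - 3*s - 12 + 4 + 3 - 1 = c^2*(2*s - 4) + c*(-s^2 + 7*s - 10) - s^3 + 7*s - 6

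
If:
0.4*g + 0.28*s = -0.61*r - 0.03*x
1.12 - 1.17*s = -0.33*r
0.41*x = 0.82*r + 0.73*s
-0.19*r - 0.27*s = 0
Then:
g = 1.06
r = -0.97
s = 0.68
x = -0.73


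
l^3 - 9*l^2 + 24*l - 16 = (l - 4)^2*(l - 1)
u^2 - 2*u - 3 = (u - 3)*(u + 1)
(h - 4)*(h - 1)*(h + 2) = h^3 - 3*h^2 - 6*h + 8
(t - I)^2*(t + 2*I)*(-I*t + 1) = -I*t^4 + t^3 - 3*I*t^2 + t - 2*I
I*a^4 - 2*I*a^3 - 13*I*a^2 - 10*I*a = a*(a - 5)*(a + 2)*(I*a + I)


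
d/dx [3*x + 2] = 3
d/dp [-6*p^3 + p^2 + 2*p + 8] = -18*p^2 + 2*p + 2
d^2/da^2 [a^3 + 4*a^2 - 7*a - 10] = 6*a + 8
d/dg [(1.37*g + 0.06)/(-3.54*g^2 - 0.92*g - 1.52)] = (4.8498*g^2 + 0.4248*g - 2.0272)/(12.5316*g^4 + 6.5136*g^3 + 11.608*g^2 + 2.7968*g + 2.3104)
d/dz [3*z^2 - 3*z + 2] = 6*z - 3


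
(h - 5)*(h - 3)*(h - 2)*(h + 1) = h^4 - 9*h^3 + 21*h^2 + h - 30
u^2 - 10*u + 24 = (u - 6)*(u - 4)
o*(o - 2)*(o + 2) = o^3 - 4*o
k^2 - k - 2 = (k - 2)*(k + 1)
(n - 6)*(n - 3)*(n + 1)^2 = n^4 - 7*n^3 + n^2 + 27*n + 18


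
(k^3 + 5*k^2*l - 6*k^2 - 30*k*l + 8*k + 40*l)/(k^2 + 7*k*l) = (k^3 + 5*k^2*l - 6*k^2 - 30*k*l + 8*k + 40*l)/(k*(k + 7*l))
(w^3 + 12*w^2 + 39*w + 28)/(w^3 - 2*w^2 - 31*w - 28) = (w + 7)/(w - 7)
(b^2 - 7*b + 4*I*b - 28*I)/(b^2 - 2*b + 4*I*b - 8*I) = (b - 7)/(b - 2)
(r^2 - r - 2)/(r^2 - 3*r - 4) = (r - 2)/(r - 4)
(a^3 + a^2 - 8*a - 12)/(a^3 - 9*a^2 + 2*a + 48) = (a + 2)/(a - 8)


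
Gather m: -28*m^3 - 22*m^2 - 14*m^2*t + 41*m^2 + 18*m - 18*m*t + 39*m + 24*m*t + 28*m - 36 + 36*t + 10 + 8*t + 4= -28*m^3 + m^2*(19 - 14*t) + m*(6*t + 85) + 44*t - 22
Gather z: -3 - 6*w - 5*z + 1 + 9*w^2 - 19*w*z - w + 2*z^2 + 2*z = 9*w^2 - 7*w + 2*z^2 + z*(-19*w - 3) - 2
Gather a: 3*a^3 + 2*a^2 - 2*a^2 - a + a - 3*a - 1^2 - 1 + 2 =3*a^3 - 3*a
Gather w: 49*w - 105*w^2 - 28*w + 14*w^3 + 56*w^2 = 14*w^3 - 49*w^2 + 21*w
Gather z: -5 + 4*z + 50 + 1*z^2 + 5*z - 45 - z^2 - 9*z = 0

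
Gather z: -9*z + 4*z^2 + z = 4*z^2 - 8*z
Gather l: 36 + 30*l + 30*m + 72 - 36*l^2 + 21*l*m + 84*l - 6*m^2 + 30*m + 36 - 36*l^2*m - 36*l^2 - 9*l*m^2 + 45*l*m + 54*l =l^2*(-36*m - 72) + l*(-9*m^2 + 66*m + 168) - 6*m^2 + 60*m + 144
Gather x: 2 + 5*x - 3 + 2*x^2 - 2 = 2*x^2 + 5*x - 3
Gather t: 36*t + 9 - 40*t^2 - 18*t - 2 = -40*t^2 + 18*t + 7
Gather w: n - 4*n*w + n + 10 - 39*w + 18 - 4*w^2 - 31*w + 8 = 2*n - 4*w^2 + w*(-4*n - 70) + 36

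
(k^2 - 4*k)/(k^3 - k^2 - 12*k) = 1/(k + 3)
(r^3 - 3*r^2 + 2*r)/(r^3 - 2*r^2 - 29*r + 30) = r*(r - 2)/(r^2 - r - 30)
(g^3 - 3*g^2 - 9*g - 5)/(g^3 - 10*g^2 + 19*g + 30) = (g + 1)/(g - 6)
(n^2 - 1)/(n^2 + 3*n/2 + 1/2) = 2*(n - 1)/(2*n + 1)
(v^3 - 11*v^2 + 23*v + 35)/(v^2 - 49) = (v^2 - 4*v - 5)/(v + 7)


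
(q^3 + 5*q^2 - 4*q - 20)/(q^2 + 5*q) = q - 4/q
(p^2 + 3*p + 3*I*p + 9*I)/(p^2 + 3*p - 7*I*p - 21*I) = (p + 3*I)/(p - 7*I)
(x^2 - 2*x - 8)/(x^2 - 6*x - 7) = (-x^2 + 2*x + 8)/(-x^2 + 6*x + 7)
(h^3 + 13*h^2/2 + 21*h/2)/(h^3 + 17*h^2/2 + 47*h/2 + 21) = h/(h + 2)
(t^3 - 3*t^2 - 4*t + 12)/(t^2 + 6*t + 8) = (t^2 - 5*t + 6)/(t + 4)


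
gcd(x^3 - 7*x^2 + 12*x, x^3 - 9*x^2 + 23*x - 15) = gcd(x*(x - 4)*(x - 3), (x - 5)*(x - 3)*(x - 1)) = x - 3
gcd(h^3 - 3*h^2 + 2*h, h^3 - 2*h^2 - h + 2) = h^2 - 3*h + 2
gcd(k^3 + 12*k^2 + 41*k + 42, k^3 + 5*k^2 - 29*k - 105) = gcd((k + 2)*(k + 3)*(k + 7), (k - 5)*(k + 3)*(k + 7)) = k^2 + 10*k + 21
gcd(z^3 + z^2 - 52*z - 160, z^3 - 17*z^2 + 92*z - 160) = z - 8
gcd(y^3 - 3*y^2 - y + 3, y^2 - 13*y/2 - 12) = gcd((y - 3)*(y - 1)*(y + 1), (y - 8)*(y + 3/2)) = 1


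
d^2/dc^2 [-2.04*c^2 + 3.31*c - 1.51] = -4.08000000000000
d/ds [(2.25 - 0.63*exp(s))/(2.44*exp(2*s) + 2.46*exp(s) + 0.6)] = (1.5372*exp(2*s) - 10.98*exp(s) - 5.913)*exp(s)/(5.9536*exp(4*s) + 12.0048*exp(3*s) + 8.9796*exp(2*s) + 2.952*exp(s) + 0.36)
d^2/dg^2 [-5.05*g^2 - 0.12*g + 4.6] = -10.1000000000000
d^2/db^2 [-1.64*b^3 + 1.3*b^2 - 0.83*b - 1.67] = 2.6 - 9.84*b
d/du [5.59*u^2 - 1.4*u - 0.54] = 11.18*u - 1.4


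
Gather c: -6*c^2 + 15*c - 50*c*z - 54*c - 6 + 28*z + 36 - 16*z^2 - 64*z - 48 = -6*c^2 + c*(-50*z - 39) - 16*z^2 - 36*z - 18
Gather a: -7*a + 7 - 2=5 - 7*a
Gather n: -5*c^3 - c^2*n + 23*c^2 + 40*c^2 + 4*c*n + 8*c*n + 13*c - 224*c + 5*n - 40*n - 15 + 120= -5*c^3 + 63*c^2 - 211*c + n*(-c^2 + 12*c - 35) + 105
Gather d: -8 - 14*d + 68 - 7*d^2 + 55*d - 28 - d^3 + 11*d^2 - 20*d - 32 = -d^3 + 4*d^2 + 21*d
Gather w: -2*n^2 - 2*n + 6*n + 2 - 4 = -2*n^2 + 4*n - 2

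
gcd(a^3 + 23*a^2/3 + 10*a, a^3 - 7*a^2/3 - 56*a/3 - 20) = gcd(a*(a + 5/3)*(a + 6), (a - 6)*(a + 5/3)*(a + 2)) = a + 5/3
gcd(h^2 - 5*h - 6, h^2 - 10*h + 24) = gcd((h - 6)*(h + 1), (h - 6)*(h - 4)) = h - 6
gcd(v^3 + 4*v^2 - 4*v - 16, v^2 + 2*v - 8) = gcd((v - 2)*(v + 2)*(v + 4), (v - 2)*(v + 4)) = v^2 + 2*v - 8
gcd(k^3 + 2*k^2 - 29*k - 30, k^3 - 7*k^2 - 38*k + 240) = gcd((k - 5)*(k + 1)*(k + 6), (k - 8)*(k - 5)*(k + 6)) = k^2 + k - 30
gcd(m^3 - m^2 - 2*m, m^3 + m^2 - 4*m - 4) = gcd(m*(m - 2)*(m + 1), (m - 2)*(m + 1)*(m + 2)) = m^2 - m - 2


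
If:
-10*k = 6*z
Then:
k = -3*z/5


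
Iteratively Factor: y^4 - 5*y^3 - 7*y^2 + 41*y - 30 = (y + 3)*(y^3 - 8*y^2 + 17*y - 10) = (y - 1)*(y + 3)*(y^2 - 7*y + 10) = (y - 2)*(y - 1)*(y + 3)*(y - 5)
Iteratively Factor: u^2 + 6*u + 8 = (u + 2)*(u + 4)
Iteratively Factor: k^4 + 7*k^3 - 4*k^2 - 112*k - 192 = (k - 4)*(k^3 + 11*k^2 + 40*k + 48) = (k - 4)*(k + 3)*(k^2 + 8*k + 16) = (k - 4)*(k + 3)*(k + 4)*(k + 4)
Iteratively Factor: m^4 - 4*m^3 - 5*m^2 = (m - 5)*(m^3 + m^2) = (m - 5)*(m + 1)*(m^2) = m*(m - 5)*(m + 1)*(m)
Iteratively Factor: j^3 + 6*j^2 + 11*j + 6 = (j + 1)*(j^2 + 5*j + 6) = (j + 1)*(j + 2)*(j + 3)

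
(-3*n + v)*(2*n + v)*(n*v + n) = -6*n^3*v - 6*n^3 - n^2*v^2 - n^2*v + n*v^3 + n*v^2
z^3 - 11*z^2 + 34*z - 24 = (z - 6)*(z - 4)*(z - 1)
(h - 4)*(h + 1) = h^2 - 3*h - 4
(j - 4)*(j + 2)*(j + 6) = j^3 + 4*j^2 - 20*j - 48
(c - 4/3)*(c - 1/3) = c^2 - 5*c/3 + 4/9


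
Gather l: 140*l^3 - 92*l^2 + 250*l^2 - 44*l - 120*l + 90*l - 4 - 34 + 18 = 140*l^3 + 158*l^2 - 74*l - 20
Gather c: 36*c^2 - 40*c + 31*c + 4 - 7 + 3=36*c^2 - 9*c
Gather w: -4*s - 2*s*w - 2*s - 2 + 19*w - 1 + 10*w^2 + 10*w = -6*s + 10*w^2 + w*(29 - 2*s) - 3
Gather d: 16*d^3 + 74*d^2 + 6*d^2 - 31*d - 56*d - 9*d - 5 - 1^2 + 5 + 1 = 16*d^3 + 80*d^2 - 96*d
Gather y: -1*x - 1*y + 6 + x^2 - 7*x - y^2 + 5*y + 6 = x^2 - 8*x - y^2 + 4*y + 12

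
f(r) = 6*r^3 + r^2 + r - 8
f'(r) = 18*r^2 + 2*r + 1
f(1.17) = 4.15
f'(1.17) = 27.98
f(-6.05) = -1306.12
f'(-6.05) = 647.74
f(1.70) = 26.07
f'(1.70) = 56.42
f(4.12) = 432.70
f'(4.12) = 314.78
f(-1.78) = -40.45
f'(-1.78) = 54.47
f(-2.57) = -105.81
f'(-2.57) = 114.75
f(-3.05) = -171.98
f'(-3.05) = 162.34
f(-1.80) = -41.55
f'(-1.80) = 55.72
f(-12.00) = -10244.00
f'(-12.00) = 2569.00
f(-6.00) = -1274.00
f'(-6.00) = 637.00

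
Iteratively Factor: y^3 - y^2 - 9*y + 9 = (y - 3)*(y^2 + 2*y - 3) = (y - 3)*(y + 3)*(y - 1)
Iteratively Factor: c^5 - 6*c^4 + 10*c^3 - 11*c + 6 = (c - 2)*(c^4 - 4*c^3 + 2*c^2 + 4*c - 3) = (c - 2)*(c - 1)*(c^3 - 3*c^2 - c + 3) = (c - 2)*(c - 1)*(c + 1)*(c^2 - 4*c + 3) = (c - 2)*(c - 1)^2*(c + 1)*(c - 3)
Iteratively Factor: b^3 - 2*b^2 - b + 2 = (b + 1)*(b^2 - 3*b + 2) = (b - 2)*(b + 1)*(b - 1)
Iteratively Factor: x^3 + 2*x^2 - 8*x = (x + 4)*(x^2 - 2*x) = x*(x + 4)*(x - 2)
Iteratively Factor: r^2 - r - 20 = (r + 4)*(r - 5)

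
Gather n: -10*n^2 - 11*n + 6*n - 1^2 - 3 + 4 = -10*n^2 - 5*n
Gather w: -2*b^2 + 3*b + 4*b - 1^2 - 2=-2*b^2 + 7*b - 3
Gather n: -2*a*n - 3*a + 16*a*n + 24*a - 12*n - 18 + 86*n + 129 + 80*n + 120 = 21*a + n*(14*a + 154) + 231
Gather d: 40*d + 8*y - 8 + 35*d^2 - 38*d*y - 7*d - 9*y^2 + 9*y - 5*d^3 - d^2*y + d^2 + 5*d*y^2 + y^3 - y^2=-5*d^3 + d^2*(36 - y) + d*(5*y^2 - 38*y + 33) + y^3 - 10*y^2 + 17*y - 8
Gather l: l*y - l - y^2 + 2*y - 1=l*(y - 1) - y^2 + 2*y - 1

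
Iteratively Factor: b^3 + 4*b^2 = (b + 4)*(b^2) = b*(b + 4)*(b)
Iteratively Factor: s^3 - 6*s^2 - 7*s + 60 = (s + 3)*(s^2 - 9*s + 20) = (s - 5)*(s + 3)*(s - 4)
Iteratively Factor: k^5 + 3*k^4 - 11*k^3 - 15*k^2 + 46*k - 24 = (k - 1)*(k^4 + 4*k^3 - 7*k^2 - 22*k + 24) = (k - 1)^2*(k^3 + 5*k^2 - 2*k - 24) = (k - 1)^2*(k + 3)*(k^2 + 2*k - 8) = (k - 1)^2*(k + 3)*(k + 4)*(k - 2)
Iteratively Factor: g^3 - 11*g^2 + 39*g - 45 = (g - 3)*(g^2 - 8*g + 15) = (g - 5)*(g - 3)*(g - 3)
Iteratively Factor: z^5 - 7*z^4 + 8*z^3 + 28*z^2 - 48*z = (z - 3)*(z^4 - 4*z^3 - 4*z^2 + 16*z) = (z - 3)*(z - 2)*(z^3 - 2*z^2 - 8*z) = z*(z - 3)*(z - 2)*(z^2 - 2*z - 8) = z*(z - 4)*(z - 3)*(z - 2)*(z + 2)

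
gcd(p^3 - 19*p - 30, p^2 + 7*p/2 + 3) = p + 2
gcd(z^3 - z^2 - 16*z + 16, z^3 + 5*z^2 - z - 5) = z - 1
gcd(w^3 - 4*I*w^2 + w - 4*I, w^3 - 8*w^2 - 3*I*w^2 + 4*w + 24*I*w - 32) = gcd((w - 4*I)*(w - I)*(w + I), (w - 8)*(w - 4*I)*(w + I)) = w^2 - 3*I*w + 4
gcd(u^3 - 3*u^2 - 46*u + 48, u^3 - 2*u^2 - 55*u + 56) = u^2 - 9*u + 8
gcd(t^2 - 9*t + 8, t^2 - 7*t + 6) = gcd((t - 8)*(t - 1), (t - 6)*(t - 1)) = t - 1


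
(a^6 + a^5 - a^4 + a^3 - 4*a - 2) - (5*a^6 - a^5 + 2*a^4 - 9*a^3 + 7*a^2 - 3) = -4*a^6 + 2*a^5 - 3*a^4 + 10*a^3 - 7*a^2 - 4*a + 1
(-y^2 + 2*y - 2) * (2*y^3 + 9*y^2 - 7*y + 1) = -2*y^5 - 5*y^4 + 21*y^3 - 33*y^2 + 16*y - 2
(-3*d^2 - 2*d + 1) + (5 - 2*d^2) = -5*d^2 - 2*d + 6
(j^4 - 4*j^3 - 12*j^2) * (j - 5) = j^5 - 9*j^4 + 8*j^3 + 60*j^2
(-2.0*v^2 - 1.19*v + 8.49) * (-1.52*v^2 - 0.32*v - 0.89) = 3.04*v^4 + 2.4488*v^3 - 10.744*v^2 - 1.6577*v - 7.5561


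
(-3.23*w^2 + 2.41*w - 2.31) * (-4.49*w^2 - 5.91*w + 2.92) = 14.5027*w^4 + 8.2684*w^3 - 13.3028*w^2 + 20.6893*w - 6.7452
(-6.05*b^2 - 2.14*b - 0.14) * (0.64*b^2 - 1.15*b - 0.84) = -3.872*b^4 + 5.5879*b^3 + 7.4534*b^2 + 1.9586*b + 0.1176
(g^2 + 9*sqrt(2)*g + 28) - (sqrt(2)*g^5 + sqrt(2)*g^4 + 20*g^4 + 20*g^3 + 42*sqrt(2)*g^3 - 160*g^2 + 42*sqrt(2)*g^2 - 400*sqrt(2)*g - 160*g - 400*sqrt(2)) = -sqrt(2)*g^5 - 20*g^4 - sqrt(2)*g^4 - 42*sqrt(2)*g^3 - 20*g^3 - 42*sqrt(2)*g^2 + 161*g^2 + 160*g + 409*sqrt(2)*g + 28 + 400*sqrt(2)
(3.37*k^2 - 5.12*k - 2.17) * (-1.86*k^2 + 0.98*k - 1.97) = -6.2682*k^4 + 12.8258*k^3 - 7.6203*k^2 + 7.9598*k + 4.2749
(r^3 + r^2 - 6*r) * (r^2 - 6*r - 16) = r^5 - 5*r^4 - 28*r^3 + 20*r^2 + 96*r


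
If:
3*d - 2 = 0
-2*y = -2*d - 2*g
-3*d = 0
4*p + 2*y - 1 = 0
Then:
No Solution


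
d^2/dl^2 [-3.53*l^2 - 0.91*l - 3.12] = -7.06000000000000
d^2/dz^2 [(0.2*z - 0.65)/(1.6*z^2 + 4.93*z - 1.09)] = ((0.108 - 1.92*z)*(1.6*z^2 + 4.93*z - 1.09) + (0.2*z - 0.65)*(3.2*z + 4.93)*(6.4*z + 9.86))/(1.6*z^2 + 4.93*z - 1.09)^3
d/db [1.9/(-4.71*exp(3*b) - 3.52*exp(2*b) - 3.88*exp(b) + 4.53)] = (26.847*exp(2*b) + 13.376*exp(b) + 7.372)*exp(b)/(4.71*exp(3*b) + 3.52*exp(2*b) + 3.88*exp(b) - 4.53)^2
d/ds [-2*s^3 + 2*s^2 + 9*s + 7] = -6*s^2 + 4*s + 9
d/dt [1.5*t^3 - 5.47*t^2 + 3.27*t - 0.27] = 4.5*t^2 - 10.94*t + 3.27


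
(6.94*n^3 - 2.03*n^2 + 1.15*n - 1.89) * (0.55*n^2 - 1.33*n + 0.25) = 3.817*n^5 - 10.3467*n^4 + 5.0674*n^3 - 3.0765*n^2 + 2.8012*n - 0.4725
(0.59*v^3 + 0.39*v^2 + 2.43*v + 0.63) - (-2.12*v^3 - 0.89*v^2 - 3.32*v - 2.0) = 2.71*v^3 + 1.28*v^2 + 5.75*v + 2.63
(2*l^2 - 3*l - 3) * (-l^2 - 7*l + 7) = -2*l^4 - 11*l^3 + 38*l^2 - 21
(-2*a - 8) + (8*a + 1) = 6*a - 7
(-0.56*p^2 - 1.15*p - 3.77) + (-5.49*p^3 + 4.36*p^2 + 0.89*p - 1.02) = -5.49*p^3 + 3.8*p^2 - 0.26*p - 4.79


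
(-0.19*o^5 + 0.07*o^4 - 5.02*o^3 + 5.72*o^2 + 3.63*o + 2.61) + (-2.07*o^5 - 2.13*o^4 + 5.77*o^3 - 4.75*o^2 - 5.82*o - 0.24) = -2.26*o^5 - 2.06*o^4 + 0.75*o^3 + 0.97*o^2 - 2.19*o + 2.37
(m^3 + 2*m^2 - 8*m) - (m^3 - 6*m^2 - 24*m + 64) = 8*m^2 + 16*m - 64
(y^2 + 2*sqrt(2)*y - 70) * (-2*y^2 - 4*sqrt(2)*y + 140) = -2*y^4 - 8*sqrt(2)*y^3 + 264*y^2 + 560*sqrt(2)*y - 9800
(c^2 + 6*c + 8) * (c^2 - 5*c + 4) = c^4 + c^3 - 18*c^2 - 16*c + 32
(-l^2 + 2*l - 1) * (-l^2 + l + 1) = l^4 - 3*l^3 + 2*l^2 + l - 1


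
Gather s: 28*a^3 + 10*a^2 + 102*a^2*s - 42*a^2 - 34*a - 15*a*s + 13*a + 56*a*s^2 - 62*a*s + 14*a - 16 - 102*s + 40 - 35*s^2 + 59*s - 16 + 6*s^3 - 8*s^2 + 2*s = 28*a^3 - 32*a^2 - 7*a + 6*s^3 + s^2*(56*a - 43) + s*(102*a^2 - 77*a - 41) + 8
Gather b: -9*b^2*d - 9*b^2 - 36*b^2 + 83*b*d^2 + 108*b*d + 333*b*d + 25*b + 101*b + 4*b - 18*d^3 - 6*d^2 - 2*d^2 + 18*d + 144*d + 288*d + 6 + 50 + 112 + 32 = b^2*(-9*d - 45) + b*(83*d^2 + 441*d + 130) - 18*d^3 - 8*d^2 + 450*d + 200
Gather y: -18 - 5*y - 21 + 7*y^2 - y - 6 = 7*y^2 - 6*y - 45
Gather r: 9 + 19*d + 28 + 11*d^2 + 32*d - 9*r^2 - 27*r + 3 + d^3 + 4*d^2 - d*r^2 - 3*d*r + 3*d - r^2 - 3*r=d^3 + 15*d^2 + 54*d + r^2*(-d - 10) + r*(-3*d - 30) + 40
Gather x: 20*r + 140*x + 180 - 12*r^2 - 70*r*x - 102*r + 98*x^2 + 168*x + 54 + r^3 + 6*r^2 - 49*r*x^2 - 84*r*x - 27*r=r^3 - 6*r^2 - 109*r + x^2*(98 - 49*r) + x*(308 - 154*r) + 234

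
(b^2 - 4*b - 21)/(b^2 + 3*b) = (b - 7)/b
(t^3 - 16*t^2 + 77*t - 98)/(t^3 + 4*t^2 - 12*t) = (t^2 - 14*t + 49)/(t*(t + 6))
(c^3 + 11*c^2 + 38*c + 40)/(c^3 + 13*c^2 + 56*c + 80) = (c + 2)/(c + 4)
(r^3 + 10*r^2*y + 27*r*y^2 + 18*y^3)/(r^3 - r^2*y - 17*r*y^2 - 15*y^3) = (-r - 6*y)/(-r + 5*y)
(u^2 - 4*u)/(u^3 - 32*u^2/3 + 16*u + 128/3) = 3*u/(3*u^2 - 20*u - 32)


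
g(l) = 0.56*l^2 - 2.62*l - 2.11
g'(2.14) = -0.22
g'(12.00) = 10.82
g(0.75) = -3.76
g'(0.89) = -1.62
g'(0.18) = -2.42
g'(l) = 1.12*l - 2.62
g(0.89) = -4.00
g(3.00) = -4.93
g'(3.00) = 0.74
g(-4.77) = 23.13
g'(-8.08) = -11.67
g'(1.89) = -0.50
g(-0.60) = -0.34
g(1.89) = -5.06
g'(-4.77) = -7.96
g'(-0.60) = -3.29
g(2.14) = -5.15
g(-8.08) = 55.62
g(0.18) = -2.56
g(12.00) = 47.09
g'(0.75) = -1.78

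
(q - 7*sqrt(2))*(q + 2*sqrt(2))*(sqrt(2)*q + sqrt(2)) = sqrt(2)*q^3 - 10*q^2 + sqrt(2)*q^2 - 28*sqrt(2)*q - 10*q - 28*sqrt(2)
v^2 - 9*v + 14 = (v - 7)*(v - 2)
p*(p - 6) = p^2 - 6*p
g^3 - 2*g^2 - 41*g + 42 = (g - 7)*(g - 1)*(g + 6)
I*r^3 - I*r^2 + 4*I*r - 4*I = (r - 2*I)*(r + 2*I)*(I*r - I)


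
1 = 1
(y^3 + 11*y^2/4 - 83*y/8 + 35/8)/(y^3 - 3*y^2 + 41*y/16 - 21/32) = 4*(y + 5)/(4*y - 3)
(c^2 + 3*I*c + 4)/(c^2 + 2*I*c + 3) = (c + 4*I)/(c + 3*I)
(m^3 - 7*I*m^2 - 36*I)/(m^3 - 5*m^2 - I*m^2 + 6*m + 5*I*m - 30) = (m - 6*I)/(m - 5)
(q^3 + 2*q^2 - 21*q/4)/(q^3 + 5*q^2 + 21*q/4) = (2*q - 3)/(2*q + 3)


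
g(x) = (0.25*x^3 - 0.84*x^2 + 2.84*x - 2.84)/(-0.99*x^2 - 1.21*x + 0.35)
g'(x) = (1.98*x + 1.21)*(0.25*x^3 - 0.84*x^2 + 2.84*x - 2.84)/(-0.99*x^2 - 1.21*x + 0.35)^2 + (0.75*x^2 - 1.68*x + 2.84)/(-0.99*x^2 - 1.21*x + 0.35) = (-0.2475*x^4 - 0.605*x^3 + 4.0905*x^2 - 6.2112*x - 2.4424)/(0.9801*x^4 + 2.3958*x^3 + 0.7711*x^2 - 0.847*x + 0.1225)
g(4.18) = -0.57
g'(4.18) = -0.16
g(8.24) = -1.35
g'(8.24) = -0.21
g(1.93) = -0.23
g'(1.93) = -0.22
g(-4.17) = 4.01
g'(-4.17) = 0.46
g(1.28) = 0.02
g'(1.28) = -0.71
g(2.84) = -0.38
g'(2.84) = -0.14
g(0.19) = -27.61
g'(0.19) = -488.89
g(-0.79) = -8.33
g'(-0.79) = 11.02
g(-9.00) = 4.04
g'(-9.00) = -0.17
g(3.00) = -0.40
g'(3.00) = -0.14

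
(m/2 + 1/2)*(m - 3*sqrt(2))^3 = m^4/2 - 9*sqrt(2)*m^3/2 + m^3/2 - 9*sqrt(2)*m^2/2 + 27*m^2 - 27*sqrt(2)*m + 27*m - 27*sqrt(2)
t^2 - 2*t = t*(t - 2)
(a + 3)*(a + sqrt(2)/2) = a^2 + sqrt(2)*a/2 + 3*a + 3*sqrt(2)/2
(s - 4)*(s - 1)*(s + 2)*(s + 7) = s^4 + 4*s^3 - 27*s^2 - 34*s + 56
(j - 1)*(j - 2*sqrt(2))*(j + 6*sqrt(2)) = j^3 - j^2 + 4*sqrt(2)*j^2 - 24*j - 4*sqrt(2)*j + 24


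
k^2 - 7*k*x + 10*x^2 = (k - 5*x)*(k - 2*x)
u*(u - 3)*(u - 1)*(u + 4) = u^4 - 13*u^2 + 12*u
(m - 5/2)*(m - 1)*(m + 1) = m^3 - 5*m^2/2 - m + 5/2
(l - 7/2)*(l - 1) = l^2 - 9*l/2 + 7/2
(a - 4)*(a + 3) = a^2 - a - 12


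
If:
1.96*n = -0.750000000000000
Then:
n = -0.38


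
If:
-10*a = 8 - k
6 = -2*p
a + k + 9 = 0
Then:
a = -17/11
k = -82/11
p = -3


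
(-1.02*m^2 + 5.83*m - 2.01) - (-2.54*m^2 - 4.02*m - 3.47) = 1.52*m^2 + 9.85*m + 1.46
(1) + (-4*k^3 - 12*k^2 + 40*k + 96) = -4*k^3 - 12*k^2 + 40*k + 97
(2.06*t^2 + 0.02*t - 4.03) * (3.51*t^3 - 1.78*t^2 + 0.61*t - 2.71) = 7.2306*t^5 - 3.5966*t^4 - 12.9243*t^3 + 1.603*t^2 - 2.5125*t + 10.9213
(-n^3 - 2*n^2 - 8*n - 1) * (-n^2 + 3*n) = n^5 - n^4 + 2*n^3 - 23*n^2 - 3*n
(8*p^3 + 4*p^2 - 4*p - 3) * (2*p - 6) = 16*p^4 - 40*p^3 - 32*p^2 + 18*p + 18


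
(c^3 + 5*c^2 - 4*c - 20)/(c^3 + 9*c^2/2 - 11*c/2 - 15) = 2*(c + 2)/(2*c + 3)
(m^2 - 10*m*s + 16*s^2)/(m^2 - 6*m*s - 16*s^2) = (m - 2*s)/(m + 2*s)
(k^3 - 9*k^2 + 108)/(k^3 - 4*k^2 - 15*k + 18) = (k - 6)/(k - 1)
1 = 1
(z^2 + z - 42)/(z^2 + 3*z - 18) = (z^2 + z - 42)/(z^2 + 3*z - 18)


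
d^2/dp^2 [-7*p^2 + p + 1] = -14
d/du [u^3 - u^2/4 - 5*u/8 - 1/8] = 3*u^2 - u/2 - 5/8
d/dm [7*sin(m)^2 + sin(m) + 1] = (14*sin(m) + 1)*cos(m)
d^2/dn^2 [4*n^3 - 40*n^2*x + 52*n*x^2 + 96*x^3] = 24*n - 80*x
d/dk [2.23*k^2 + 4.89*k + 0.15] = 4.46*k + 4.89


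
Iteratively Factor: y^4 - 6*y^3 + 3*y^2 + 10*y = (y - 2)*(y^3 - 4*y^2 - 5*y) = (y - 5)*(y - 2)*(y^2 + y) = (y - 5)*(y - 2)*(y + 1)*(y)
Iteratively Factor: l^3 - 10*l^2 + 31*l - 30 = (l - 2)*(l^2 - 8*l + 15) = (l - 3)*(l - 2)*(l - 5)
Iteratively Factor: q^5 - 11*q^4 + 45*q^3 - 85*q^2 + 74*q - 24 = (q - 1)*(q^4 - 10*q^3 + 35*q^2 - 50*q + 24) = (q - 2)*(q - 1)*(q^3 - 8*q^2 + 19*q - 12) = (q - 3)*(q - 2)*(q - 1)*(q^2 - 5*q + 4) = (q - 3)*(q - 2)*(q - 1)^2*(q - 4)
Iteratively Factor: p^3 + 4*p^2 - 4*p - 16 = (p + 4)*(p^2 - 4) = (p - 2)*(p + 4)*(p + 2)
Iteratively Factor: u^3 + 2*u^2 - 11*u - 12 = (u + 4)*(u^2 - 2*u - 3) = (u - 3)*(u + 4)*(u + 1)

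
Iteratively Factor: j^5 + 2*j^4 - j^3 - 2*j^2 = (j + 1)*(j^4 + j^3 - 2*j^2) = j*(j + 1)*(j^3 + j^2 - 2*j) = j*(j - 1)*(j + 1)*(j^2 + 2*j) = j*(j - 1)*(j + 1)*(j + 2)*(j)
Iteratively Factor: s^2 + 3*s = (s)*(s + 3)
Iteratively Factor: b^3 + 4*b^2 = (b)*(b^2 + 4*b) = b^2*(b + 4)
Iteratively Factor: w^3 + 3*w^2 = (w)*(w^2 + 3*w) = w^2*(w + 3)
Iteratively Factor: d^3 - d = (d)*(d^2 - 1) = d*(d + 1)*(d - 1)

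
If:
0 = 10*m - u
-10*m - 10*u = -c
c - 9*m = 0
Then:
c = 0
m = 0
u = 0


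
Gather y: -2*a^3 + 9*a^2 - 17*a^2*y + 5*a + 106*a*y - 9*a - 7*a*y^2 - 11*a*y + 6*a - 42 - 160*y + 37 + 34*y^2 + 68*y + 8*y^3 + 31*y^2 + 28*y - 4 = -2*a^3 + 9*a^2 + 2*a + 8*y^3 + y^2*(65 - 7*a) + y*(-17*a^2 + 95*a - 64) - 9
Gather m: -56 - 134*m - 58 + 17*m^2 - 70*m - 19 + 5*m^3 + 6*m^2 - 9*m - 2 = 5*m^3 + 23*m^2 - 213*m - 135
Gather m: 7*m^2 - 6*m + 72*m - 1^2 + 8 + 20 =7*m^2 + 66*m + 27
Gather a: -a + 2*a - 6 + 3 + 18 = a + 15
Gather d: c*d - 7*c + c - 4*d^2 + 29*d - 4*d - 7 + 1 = -6*c - 4*d^2 + d*(c + 25) - 6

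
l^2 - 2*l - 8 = (l - 4)*(l + 2)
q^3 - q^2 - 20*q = q*(q - 5)*(q + 4)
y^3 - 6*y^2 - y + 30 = (y - 5)*(y - 3)*(y + 2)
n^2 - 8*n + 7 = (n - 7)*(n - 1)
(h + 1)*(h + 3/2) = h^2 + 5*h/2 + 3/2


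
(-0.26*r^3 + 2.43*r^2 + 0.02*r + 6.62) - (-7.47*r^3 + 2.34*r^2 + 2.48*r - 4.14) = 7.21*r^3 + 0.0900000000000003*r^2 - 2.46*r + 10.76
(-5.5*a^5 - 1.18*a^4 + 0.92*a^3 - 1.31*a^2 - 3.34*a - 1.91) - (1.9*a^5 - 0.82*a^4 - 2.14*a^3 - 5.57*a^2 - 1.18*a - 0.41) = -7.4*a^5 - 0.36*a^4 + 3.06*a^3 + 4.26*a^2 - 2.16*a - 1.5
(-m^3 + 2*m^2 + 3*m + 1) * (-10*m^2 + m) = 10*m^5 - 21*m^4 - 28*m^3 - 7*m^2 + m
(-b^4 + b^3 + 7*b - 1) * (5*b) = -5*b^5 + 5*b^4 + 35*b^2 - 5*b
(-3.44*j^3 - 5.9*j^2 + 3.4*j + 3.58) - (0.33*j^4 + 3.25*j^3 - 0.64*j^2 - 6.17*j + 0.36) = -0.33*j^4 - 6.69*j^3 - 5.26*j^2 + 9.57*j + 3.22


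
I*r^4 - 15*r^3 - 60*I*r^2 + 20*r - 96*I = (r + 2*I)*(r + 6*I)*(r + 8*I)*(I*r + 1)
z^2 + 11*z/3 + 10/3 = (z + 5/3)*(z + 2)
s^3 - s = s*(s - 1)*(s + 1)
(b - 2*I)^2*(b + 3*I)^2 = b^4 + 2*I*b^3 + 11*b^2 + 12*I*b + 36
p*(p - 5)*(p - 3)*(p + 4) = p^4 - 4*p^3 - 17*p^2 + 60*p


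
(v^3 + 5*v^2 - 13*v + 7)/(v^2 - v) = v + 6 - 7/v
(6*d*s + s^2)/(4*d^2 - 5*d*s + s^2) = s*(6*d + s)/(4*d^2 - 5*d*s + s^2)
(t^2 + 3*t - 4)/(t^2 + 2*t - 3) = (t + 4)/(t + 3)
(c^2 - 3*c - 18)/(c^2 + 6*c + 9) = (c - 6)/(c + 3)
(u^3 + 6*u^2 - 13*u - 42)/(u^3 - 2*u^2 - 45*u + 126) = (u + 2)/(u - 6)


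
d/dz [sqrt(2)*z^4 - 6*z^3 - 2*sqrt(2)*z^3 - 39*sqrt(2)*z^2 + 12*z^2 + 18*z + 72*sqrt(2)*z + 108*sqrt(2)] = 4*sqrt(2)*z^3 - 18*z^2 - 6*sqrt(2)*z^2 - 78*sqrt(2)*z + 24*z + 18 + 72*sqrt(2)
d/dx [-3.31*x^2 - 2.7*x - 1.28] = -6.62*x - 2.7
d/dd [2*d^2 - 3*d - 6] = 4*d - 3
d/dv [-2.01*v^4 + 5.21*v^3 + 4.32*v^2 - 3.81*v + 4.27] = -8.04*v^3 + 15.63*v^2 + 8.64*v - 3.81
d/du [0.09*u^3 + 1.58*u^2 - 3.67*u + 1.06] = 0.27*u^2 + 3.16*u - 3.67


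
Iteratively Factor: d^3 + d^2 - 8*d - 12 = (d - 3)*(d^2 + 4*d + 4) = (d - 3)*(d + 2)*(d + 2)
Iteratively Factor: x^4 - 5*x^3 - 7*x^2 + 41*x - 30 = (x - 1)*(x^3 - 4*x^2 - 11*x + 30) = (x - 1)*(x + 3)*(x^2 - 7*x + 10) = (x - 5)*(x - 1)*(x + 3)*(x - 2)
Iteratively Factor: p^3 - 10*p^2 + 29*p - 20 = (p - 5)*(p^2 - 5*p + 4) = (p - 5)*(p - 4)*(p - 1)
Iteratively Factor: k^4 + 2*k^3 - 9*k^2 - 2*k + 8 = (k + 1)*(k^3 + k^2 - 10*k + 8) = (k + 1)*(k + 4)*(k^2 - 3*k + 2) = (k - 1)*(k + 1)*(k + 4)*(k - 2)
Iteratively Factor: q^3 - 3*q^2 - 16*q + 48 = (q + 4)*(q^2 - 7*q + 12) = (q - 3)*(q + 4)*(q - 4)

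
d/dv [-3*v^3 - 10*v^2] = v*(-9*v - 20)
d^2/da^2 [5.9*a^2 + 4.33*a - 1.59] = 11.8000000000000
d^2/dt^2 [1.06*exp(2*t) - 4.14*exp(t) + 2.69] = (4.24*exp(t) - 4.14)*exp(t)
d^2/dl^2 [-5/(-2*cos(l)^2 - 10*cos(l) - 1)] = 10*(-8*sin(l)^4 + 50*sin(l)^2 + 85*cos(l)/2 - 15*cos(3*l)/2 + 56)/(-2*sin(l)^2 + 10*cos(l) + 3)^3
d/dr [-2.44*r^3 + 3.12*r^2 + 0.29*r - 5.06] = -7.32*r^2 + 6.24*r + 0.29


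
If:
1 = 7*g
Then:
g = 1/7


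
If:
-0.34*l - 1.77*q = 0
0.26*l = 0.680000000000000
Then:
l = 2.62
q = -0.50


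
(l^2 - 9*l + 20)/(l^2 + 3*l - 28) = (l - 5)/(l + 7)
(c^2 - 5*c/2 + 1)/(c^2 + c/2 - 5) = (2*c - 1)/(2*c + 5)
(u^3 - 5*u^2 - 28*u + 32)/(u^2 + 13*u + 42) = (u^3 - 5*u^2 - 28*u + 32)/(u^2 + 13*u + 42)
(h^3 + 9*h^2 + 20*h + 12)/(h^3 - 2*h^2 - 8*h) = (h^2 + 7*h + 6)/(h*(h - 4))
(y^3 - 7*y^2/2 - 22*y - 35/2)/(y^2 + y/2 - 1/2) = (2*y^2 - 9*y - 35)/(2*y - 1)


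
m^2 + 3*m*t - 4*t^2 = (m - t)*(m + 4*t)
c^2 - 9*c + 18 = (c - 6)*(c - 3)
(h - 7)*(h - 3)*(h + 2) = h^3 - 8*h^2 + h + 42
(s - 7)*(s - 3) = s^2 - 10*s + 21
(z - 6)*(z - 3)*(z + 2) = z^3 - 7*z^2 + 36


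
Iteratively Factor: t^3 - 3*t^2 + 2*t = (t - 2)*(t^2 - t) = t*(t - 2)*(t - 1)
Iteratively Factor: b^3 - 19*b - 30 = (b - 5)*(b^2 + 5*b + 6) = (b - 5)*(b + 2)*(b + 3)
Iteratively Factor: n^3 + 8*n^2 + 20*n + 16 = (n + 4)*(n^2 + 4*n + 4) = (n + 2)*(n + 4)*(n + 2)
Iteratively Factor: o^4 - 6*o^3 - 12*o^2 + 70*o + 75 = (o + 3)*(o^3 - 9*o^2 + 15*o + 25) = (o - 5)*(o + 3)*(o^2 - 4*o - 5) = (o - 5)*(o + 1)*(o + 3)*(o - 5)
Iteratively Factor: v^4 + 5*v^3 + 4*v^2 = (v + 4)*(v^3 + v^2) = (v + 1)*(v + 4)*(v^2) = v*(v + 1)*(v + 4)*(v)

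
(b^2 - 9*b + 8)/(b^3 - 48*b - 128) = (b - 1)/(b^2 + 8*b + 16)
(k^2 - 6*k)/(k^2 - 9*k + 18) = k/(k - 3)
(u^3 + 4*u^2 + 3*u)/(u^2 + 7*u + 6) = u*(u + 3)/(u + 6)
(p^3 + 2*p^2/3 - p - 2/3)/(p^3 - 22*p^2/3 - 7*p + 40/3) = (3*p^2 + 5*p + 2)/(3*p^2 - 19*p - 40)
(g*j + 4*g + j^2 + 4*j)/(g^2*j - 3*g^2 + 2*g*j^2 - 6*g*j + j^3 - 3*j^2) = (j + 4)/(g*j - 3*g + j^2 - 3*j)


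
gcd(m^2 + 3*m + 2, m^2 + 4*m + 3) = m + 1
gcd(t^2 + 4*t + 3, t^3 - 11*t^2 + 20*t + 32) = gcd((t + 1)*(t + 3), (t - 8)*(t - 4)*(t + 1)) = t + 1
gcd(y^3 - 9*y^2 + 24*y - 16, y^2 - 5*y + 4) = y^2 - 5*y + 4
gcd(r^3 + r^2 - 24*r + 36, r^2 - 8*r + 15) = r - 3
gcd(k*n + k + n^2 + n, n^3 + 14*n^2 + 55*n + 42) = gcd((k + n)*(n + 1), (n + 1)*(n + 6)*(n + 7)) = n + 1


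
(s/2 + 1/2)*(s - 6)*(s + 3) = s^3/2 - s^2 - 21*s/2 - 9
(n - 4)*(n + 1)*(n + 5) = n^3 + 2*n^2 - 19*n - 20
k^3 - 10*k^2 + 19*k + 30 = (k - 6)*(k - 5)*(k + 1)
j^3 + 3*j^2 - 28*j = j*(j - 4)*(j + 7)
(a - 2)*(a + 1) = a^2 - a - 2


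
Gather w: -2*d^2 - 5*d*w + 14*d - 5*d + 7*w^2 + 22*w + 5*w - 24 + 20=-2*d^2 + 9*d + 7*w^2 + w*(27 - 5*d) - 4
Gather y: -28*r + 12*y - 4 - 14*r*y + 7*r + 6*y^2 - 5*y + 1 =-21*r + 6*y^2 + y*(7 - 14*r) - 3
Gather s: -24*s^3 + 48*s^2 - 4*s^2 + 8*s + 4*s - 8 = -24*s^3 + 44*s^2 + 12*s - 8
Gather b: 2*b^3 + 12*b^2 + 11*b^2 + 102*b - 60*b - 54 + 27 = 2*b^3 + 23*b^2 + 42*b - 27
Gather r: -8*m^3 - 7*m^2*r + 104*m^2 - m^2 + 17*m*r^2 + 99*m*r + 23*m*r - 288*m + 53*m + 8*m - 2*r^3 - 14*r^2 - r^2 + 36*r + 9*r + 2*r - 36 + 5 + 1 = -8*m^3 + 103*m^2 - 227*m - 2*r^3 + r^2*(17*m - 15) + r*(-7*m^2 + 122*m + 47) - 30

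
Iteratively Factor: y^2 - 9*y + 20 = (y - 4)*(y - 5)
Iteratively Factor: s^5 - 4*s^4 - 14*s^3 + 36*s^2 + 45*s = (s + 3)*(s^4 - 7*s^3 + 7*s^2 + 15*s) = (s - 3)*(s + 3)*(s^3 - 4*s^2 - 5*s) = s*(s - 3)*(s + 3)*(s^2 - 4*s - 5) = s*(s - 5)*(s - 3)*(s + 3)*(s + 1)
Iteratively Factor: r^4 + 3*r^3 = (r)*(r^3 + 3*r^2) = r*(r + 3)*(r^2) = r^2*(r + 3)*(r)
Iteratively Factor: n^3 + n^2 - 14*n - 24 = (n + 3)*(n^2 - 2*n - 8) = (n + 2)*(n + 3)*(n - 4)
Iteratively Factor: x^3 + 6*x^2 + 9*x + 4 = (x + 1)*(x^2 + 5*x + 4) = (x + 1)^2*(x + 4)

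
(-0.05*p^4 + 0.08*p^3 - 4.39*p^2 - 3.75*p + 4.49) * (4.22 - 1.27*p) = 0.0635*p^5 - 0.3126*p^4 + 5.9129*p^3 - 13.7633*p^2 - 21.5273*p + 18.9478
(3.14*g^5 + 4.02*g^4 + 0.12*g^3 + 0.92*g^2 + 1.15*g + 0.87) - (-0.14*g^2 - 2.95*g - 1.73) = 3.14*g^5 + 4.02*g^4 + 0.12*g^3 + 1.06*g^2 + 4.1*g + 2.6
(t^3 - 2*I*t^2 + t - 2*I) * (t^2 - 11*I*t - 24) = t^5 - 13*I*t^4 - 45*t^3 + 35*I*t^2 - 46*t + 48*I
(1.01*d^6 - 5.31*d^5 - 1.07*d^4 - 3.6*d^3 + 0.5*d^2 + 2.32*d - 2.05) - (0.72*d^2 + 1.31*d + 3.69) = 1.01*d^6 - 5.31*d^5 - 1.07*d^4 - 3.6*d^3 - 0.22*d^2 + 1.01*d - 5.74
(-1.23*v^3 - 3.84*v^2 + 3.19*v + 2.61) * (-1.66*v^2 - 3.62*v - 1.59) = 2.0418*v^5 + 10.827*v^4 + 10.5611*v^3 - 9.7748*v^2 - 14.5203*v - 4.1499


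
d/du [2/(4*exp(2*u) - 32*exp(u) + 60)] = (4 - exp(u))*exp(u)/(exp(2*u) - 8*exp(u) + 15)^2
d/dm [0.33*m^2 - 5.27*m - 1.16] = 0.66*m - 5.27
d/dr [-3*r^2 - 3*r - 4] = -6*r - 3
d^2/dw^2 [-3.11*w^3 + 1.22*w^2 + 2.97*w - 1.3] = 2.44 - 18.66*w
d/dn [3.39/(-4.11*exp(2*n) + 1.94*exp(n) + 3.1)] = (27.8658*exp(n) - 6.5766)*exp(n)/(-4.11*exp(2*n) + 1.94*exp(n) + 3.1)^2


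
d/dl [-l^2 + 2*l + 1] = 2 - 2*l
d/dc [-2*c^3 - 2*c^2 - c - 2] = -6*c^2 - 4*c - 1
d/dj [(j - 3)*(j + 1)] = 2*j - 2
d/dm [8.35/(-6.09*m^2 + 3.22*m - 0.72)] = (101.703*m - 26.887)/(6.09*m^2 - 3.22*m + 0.72)^2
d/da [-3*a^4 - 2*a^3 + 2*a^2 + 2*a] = -12*a^3 - 6*a^2 + 4*a + 2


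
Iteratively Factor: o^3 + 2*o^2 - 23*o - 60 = (o - 5)*(o^2 + 7*o + 12) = (o - 5)*(o + 3)*(o + 4)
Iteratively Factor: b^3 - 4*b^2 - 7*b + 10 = (b + 2)*(b^2 - 6*b + 5) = (b - 5)*(b + 2)*(b - 1)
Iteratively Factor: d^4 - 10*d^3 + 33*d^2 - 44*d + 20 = (d - 2)*(d^3 - 8*d^2 + 17*d - 10) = (d - 2)*(d - 1)*(d^2 - 7*d + 10) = (d - 5)*(d - 2)*(d - 1)*(d - 2)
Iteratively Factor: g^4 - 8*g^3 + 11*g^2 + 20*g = (g + 1)*(g^3 - 9*g^2 + 20*g) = (g - 5)*(g + 1)*(g^2 - 4*g) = (g - 5)*(g - 4)*(g + 1)*(g)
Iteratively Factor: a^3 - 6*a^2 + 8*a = (a - 4)*(a^2 - 2*a) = a*(a - 4)*(a - 2)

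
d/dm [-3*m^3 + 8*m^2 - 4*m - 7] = -9*m^2 + 16*m - 4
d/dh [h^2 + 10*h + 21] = 2*h + 10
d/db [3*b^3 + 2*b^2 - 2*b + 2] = 9*b^2 + 4*b - 2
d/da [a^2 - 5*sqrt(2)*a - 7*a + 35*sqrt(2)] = 2*a - 5*sqrt(2) - 7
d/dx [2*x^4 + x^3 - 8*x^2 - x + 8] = 8*x^3 + 3*x^2 - 16*x - 1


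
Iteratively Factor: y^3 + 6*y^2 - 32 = (y + 4)*(y^2 + 2*y - 8) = (y + 4)^2*(y - 2)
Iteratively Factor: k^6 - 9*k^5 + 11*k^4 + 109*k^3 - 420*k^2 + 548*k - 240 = (k - 2)*(k^5 - 7*k^4 - 3*k^3 + 103*k^2 - 214*k + 120) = (k - 2)*(k - 1)*(k^4 - 6*k^3 - 9*k^2 + 94*k - 120) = (k - 2)*(k - 1)*(k + 4)*(k^3 - 10*k^2 + 31*k - 30) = (k - 5)*(k - 2)*(k - 1)*(k + 4)*(k^2 - 5*k + 6) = (k - 5)*(k - 2)^2*(k - 1)*(k + 4)*(k - 3)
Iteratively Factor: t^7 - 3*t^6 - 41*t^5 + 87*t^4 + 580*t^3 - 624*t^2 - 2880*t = (t + 3)*(t^6 - 6*t^5 - 23*t^4 + 156*t^3 + 112*t^2 - 960*t) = (t + 3)*(t + 4)*(t^5 - 10*t^4 + 17*t^3 + 88*t^2 - 240*t) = t*(t + 3)*(t + 4)*(t^4 - 10*t^3 + 17*t^2 + 88*t - 240) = t*(t - 5)*(t + 3)*(t + 4)*(t^3 - 5*t^2 - 8*t + 48) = t*(t - 5)*(t - 4)*(t + 3)*(t + 4)*(t^2 - t - 12) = t*(t - 5)*(t - 4)^2*(t + 3)*(t + 4)*(t + 3)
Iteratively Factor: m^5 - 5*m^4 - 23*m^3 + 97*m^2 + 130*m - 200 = (m - 1)*(m^4 - 4*m^3 - 27*m^2 + 70*m + 200) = (m - 1)*(m + 2)*(m^3 - 6*m^2 - 15*m + 100) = (m - 1)*(m + 2)*(m + 4)*(m^2 - 10*m + 25) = (m - 5)*(m - 1)*(m + 2)*(m + 4)*(m - 5)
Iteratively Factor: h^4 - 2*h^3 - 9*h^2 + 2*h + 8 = (h + 2)*(h^3 - 4*h^2 - h + 4) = (h - 4)*(h + 2)*(h^2 - 1) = (h - 4)*(h - 1)*(h + 2)*(h + 1)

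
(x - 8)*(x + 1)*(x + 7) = x^3 - 57*x - 56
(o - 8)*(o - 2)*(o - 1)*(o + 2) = o^4 - 9*o^3 + 4*o^2 + 36*o - 32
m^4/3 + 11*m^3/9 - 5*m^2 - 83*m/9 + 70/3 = (m/3 + 1)*(m - 7/3)*(m - 2)*(m + 5)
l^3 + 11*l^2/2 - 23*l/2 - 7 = (l - 2)*(l + 1/2)*(l + 7)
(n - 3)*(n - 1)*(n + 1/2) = n^3 - 7*n^2/2 + n + 3/2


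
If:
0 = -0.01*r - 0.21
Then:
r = -21.00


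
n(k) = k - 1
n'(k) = 1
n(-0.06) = -1.06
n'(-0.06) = 1.00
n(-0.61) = -1.61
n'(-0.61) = 1.00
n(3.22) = 2.22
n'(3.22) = 1.00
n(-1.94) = -2.94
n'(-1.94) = 1.00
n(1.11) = 0.11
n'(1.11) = 1.00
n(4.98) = 3.98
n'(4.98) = 1.00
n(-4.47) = -5.47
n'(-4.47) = 1.00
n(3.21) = 2.21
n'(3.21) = 1.00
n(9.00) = 8.00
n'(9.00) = 1.00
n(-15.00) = -16.00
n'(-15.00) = 1.00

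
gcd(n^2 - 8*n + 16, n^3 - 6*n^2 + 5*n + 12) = n - 4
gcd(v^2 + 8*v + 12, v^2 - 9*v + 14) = 1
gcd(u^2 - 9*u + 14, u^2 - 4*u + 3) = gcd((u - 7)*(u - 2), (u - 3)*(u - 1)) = 1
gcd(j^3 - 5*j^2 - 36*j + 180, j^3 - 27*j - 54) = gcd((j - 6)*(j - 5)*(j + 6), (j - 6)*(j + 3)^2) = j - 6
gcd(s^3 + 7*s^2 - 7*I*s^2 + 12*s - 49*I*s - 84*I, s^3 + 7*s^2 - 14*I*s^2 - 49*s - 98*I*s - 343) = s - 7*I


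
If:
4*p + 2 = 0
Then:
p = -1/2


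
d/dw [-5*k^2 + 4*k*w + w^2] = 4*k + 2*w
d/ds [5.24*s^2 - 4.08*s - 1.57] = 10.48*s - 4.08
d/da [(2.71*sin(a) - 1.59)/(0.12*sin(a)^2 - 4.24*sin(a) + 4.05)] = (-0.3252*sin(a)^2 + 0.381600000000001*sin(a) + 4.2339)*cos(a)/(0.0144*sin(a)^4 - 1.0176*sin(a)^3 + 18.9496*sin(a)^2 - 34.344*sin(a) + 16.4025)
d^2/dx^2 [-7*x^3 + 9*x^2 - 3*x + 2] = 18 - 42*x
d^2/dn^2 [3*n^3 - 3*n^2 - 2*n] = 18*n - 6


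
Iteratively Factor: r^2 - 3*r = (r - 3)*(r)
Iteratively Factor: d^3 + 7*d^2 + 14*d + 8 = (d + 4)*(d^2 + 3*d + 2) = (d + 1)*(d + 4)*(d + 2)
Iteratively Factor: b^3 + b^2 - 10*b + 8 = (b - 1)*(b^2 + 2*b - 8) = (b - 1)*(b + 4)*(b - 2)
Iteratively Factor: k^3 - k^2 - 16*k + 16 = (k - 4)*(k^2 + 3*k - 4) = (k - 4)*(k - 1)*(k + 4)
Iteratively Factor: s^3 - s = (s - 1)*(s^2 + s) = s*(s - 1)*(s + 1)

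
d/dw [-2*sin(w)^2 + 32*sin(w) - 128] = 4*(8 - sin(w))*cos(w)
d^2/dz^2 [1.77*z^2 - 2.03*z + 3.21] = 3.54000000000000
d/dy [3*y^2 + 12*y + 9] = 6*y + 12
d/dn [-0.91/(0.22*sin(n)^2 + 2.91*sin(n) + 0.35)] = (0.4004*sin(n) + 2.6481)*cos(n)/(0.22*sin(n)^2 + 2.91*sin(n) + 0.35)^2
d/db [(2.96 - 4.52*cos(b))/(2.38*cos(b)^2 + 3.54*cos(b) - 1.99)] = (-10.7576*cos(b)^2 + 14.0896*cos(b) + 1.4836)*sin(b)/(5.6644*cos(b)^4 + 16.8504*cos(b)^3 + 3.0592*cos(b)^2 - 14.0892*cos(b) + 3.9601)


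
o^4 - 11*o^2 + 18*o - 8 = (o - 2)*(o - 1)^2*(o + 4)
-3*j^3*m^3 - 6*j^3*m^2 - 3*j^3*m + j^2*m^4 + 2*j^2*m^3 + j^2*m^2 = m*(-3*j + m)*(j*m + j)^2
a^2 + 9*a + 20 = (a + 4)*(a + 5)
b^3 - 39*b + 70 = (b - 5)*(b - 2)*(b + 7)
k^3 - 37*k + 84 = (k - 4)*(k - 3)*(k + 7)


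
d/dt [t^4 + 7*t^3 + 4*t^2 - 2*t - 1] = 4*t^3 + 21*t^2 + 8*t - 2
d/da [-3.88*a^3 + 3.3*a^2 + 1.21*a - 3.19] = -11.64*a^2 + 6.6*a + 1.21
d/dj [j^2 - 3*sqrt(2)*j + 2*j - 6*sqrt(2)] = 2*j - 3*sqrt(2) + 2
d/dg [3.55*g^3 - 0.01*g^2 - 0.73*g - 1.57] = 10.65*g^2 - 0.02*g - 0.73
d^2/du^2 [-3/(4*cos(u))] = 3*(cos(u)^2 - 2)/(4*cos(u)^3)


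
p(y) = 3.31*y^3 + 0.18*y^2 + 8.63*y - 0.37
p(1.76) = 33.42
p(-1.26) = -17.58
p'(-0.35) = 9.72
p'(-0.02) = 8.63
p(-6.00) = -760.63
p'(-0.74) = 13.80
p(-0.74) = -8.00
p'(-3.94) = 161.36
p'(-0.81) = 14.85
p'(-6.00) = 363.95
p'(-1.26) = 23.94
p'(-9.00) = 809.72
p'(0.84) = 15.94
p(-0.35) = -3.51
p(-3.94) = -234.03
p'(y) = 9.93*y^2 + 0.36*y + 8.63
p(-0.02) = -0.54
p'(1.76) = 40.02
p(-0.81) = -9.00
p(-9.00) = -2476.45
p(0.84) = 8.97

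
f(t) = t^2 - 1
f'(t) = 2*t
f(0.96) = -0.08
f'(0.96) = 1.92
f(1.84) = 2.39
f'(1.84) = 3.68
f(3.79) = 13.36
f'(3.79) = 7.58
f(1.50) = 1.25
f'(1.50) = 3.00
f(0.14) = -0.98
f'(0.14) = 0.28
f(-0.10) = -0.99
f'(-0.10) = -0.20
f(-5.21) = 26.14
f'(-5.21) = -10.42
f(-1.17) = 0.37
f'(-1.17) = -2.34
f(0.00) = -1.00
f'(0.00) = 0.00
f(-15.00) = 224.00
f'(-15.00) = -30.00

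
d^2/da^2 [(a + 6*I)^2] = 2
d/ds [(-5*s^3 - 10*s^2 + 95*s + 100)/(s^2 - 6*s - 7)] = 5*(-s^2 + 14*s - 13)/(s^2 - 14*s + 49)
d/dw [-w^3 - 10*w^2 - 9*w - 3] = -3*w^2 - 20*w - 9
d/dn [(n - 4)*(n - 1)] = 2*n - 5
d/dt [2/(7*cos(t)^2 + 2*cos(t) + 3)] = 4*(7*cos(t) + 1)*sin(t)/(7*cos(t)^2 + 2*cos(t) + 3)^2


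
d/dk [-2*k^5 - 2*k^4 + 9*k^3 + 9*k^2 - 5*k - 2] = -10*k^4 - 8*k^3 + 27*k^2 + 18*k - 5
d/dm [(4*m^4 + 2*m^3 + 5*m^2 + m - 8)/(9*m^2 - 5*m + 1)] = (72*m^5 - 42*m^4 - 4*m^3 - 28*m^2 + 154*m - 39)/(81*m^4 - 90*m^3 + 43*m^2 - 10*m + 1)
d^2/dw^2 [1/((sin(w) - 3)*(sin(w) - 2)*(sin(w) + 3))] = (-9*sin(w)^6 + 22*sin(w)^5 + 14*sin(w)^4 + 76*sin(w)^3 - 255*sin(w)^2 - 162*sin(w) + 234)/((sin(w) - 3)^3*(sin(w) - 2)^3*(sin(w) + 3)^3)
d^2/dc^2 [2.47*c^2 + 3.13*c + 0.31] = 4.94000000000000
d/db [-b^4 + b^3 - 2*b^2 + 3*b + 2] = -4*b^3 + 3*b^2 - 4*b + 3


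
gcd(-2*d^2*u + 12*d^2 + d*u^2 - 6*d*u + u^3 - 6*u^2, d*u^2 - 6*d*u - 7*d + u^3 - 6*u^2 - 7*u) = 1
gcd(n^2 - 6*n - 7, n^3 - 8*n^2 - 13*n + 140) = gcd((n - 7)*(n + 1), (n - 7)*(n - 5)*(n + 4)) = n - 7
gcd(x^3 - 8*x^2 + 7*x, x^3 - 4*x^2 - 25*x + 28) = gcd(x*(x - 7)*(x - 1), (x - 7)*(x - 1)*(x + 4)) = x^2 - 8*x + 7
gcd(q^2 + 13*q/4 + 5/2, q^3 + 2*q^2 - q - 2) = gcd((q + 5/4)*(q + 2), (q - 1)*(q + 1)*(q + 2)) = q + 2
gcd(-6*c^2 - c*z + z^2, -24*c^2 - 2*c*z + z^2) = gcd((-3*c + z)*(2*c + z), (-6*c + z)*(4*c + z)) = 1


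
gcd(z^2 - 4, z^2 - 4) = z^2 - 4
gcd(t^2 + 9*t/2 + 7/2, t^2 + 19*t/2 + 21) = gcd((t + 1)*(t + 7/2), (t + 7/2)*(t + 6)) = t + 7/2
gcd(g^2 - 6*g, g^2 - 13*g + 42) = g - 6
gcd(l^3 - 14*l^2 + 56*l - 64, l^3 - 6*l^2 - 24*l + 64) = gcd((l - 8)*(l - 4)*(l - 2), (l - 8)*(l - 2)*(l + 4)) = l^2 - 10*l + 16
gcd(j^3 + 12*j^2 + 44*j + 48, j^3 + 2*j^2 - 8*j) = j + 4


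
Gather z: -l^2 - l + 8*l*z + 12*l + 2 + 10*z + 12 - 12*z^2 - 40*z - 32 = -l^2 + 11*l - 12*z^2 + z*(8*l - 30) - 18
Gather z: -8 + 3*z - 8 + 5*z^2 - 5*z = 5*z^2 - 2*z - 16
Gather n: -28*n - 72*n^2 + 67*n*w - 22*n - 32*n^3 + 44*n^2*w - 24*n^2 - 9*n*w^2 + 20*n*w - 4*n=-32*n^3 + n^2*(44*w - 96) + n*(-9*w^2 + 87*w - 54)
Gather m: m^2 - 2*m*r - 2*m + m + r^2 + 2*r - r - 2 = m^2 + m*(-2*r - 1) + r^2 + r - 2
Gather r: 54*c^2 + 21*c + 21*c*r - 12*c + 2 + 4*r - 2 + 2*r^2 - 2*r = 54*c^2 + 9*c + 2*r^2 + r*(21*c + 2)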